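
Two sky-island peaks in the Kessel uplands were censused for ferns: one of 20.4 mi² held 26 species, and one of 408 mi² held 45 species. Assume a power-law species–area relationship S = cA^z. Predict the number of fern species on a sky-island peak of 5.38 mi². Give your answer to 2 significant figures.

20

z = ln(45/26) / ln(408/20.4) = 0.5486 / 2.9957 = 0.1831
c = 26 / 20.4^0.1831 = 26 / 1.737 = 14.97
S₃ = 14.97 × 5.38^0.1831 = 14.97 × 1.361 ≈ 20.37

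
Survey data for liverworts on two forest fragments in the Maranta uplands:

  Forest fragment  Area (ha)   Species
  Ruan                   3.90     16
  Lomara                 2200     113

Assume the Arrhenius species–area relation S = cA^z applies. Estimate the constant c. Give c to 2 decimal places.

z = ln(S₂/S₁) / ln(A₂/A₁) = ln(113/16) / ln(2200/3.9) = 1.9548 / 6.3352 = 0.3086
c = S₁ / A₁^z = 16 / 3.9^0.3086 = 16 / 1.522 = 10.51

10.51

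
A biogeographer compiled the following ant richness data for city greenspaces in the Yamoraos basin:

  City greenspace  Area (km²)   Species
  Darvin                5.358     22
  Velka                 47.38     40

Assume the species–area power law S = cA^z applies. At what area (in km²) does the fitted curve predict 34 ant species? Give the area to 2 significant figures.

26 km²

z = ln(40/22) / ln(47.38/5.358) = 0.5978 / 2.1796 = 0.2743
c = 22 / 5.358^0.2743 = 22 / 1.585 = 13.88
A = (34/13.88)^(1/0.2743) ⇒ ln A = ln(2.449)/0.2743 = 3.2657
A = e^3.2657 ≈ 26.2 km²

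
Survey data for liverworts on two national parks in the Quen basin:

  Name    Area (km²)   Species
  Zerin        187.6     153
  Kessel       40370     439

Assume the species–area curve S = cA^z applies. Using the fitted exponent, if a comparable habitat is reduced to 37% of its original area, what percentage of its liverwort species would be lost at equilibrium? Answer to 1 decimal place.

17.7%

z = ln(439/153) / ln(40370/187.6) = 1.0541 / 5.3715 = 0.1962
S_new/S_old = (A_new/A_old)^z = 0.37^0.1962 = exp(0.1962 × -0.9943) = 0.8227
Fraction lost = 1 − 0.8227 = 0.1773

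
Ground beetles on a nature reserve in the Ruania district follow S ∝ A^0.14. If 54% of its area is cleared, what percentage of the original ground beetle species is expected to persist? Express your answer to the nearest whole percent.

90%

S_new/S_old = (A_new/A_old)^z = 0.46^0.14
= exp(0.14 × ln 0.46) = exp(0.14 × -0.7765) = exp(-0.1087) ≈ 0.897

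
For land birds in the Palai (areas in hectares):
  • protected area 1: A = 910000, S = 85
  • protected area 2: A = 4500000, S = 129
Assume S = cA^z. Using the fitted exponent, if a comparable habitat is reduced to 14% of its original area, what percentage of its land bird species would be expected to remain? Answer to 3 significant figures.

59.9%

z = ln(129/85) / ln(4500000/910000) = 0.4172 / 1.5984 = 0.2610
S_new/S_old = (A_new/A_old)^z = 0.14^0.2610 = exp(0.2610 × -1.9661) = 0.5986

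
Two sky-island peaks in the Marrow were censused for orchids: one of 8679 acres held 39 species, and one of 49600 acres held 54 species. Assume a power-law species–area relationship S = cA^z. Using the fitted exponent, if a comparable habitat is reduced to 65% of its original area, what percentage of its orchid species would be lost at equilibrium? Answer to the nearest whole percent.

z = ln(54/39) / ln(49600/8679) = 0.3254 / 1.7431 = 0.1867
S_new/S_old = (A_new/A_old)^z = 0.65^0.1867 = exp(0.1867 × -0.4308) = 0.9227
Fraction lost = 1 − 0.9227 = 0.07728

8%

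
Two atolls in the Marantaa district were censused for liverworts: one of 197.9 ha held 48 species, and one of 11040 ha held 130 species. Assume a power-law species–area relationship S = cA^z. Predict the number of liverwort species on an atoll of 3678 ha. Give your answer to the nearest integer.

z = ln(130/48) / ln(11040/197.9) = 0.9963 / 4.0215 = 0.2478
c = 48 / 197.9^0.2478 = 48 / 3.706 = 12.95
S₃ = 12.95 × 3678^0.2478 = 12.95 × 7.645 ≈ 99.01

99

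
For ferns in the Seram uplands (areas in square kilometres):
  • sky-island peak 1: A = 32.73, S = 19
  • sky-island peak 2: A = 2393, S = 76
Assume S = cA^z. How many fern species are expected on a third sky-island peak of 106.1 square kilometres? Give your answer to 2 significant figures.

28

z = ln(76/19) / ln(2393/32.73) = 1.3863 / 4.2920 = 0.3230
c = 19 / 32.73^0.3230 = 19 / 3.085 = 6.158
S₃ = 6.158 × 106.1^0.3230 = 6.158 × 4.511 ≈ 27.78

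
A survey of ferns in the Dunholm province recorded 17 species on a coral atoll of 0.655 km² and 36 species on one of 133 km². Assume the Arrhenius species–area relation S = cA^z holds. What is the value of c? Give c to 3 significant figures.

z = ln(S₂/S₁) / ln(A₂/A₁) = ln(36/17) / ln(133/0.655) = 0.7503 / 5.3135 = 0.1412
c = S₁ / A₁^z = 17 / 0.655^0.1412 = 17 / 0.942 = 18.05

18.0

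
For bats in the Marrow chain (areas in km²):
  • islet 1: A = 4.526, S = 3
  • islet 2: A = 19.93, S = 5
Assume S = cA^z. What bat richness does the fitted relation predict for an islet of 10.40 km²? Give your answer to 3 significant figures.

4.00

z = ln(5/3) / ln(19.93/4.526) = 0.5108 / 1.4824 = 0.3446
c = 3 / 4.526^0.3446 = 3 / 1.683 = 1.783
S₃ = 1.783 × 10.4^0.3446 = 1.783 × 2.241 ≈ 3.996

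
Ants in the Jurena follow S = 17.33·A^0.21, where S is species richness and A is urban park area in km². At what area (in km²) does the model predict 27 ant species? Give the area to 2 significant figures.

8.3 km²

27 = 17.33 × A^0.21  ⇒  A^0.21 = 27/17.33 = 1.558
ln A = ln(1.558) / 0.21 = 0.4434 / 0.21 = 2.1114
A = e^2.1114 ≈ 8.26 km²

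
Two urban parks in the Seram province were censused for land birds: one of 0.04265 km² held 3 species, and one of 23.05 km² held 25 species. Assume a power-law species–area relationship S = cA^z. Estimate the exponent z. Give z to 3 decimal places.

0.337

Taking logs: ln S = ln c + z ln A, so z = (ln S₂ − ln S₁)/(ln A₂ − ln A₁).
z = ln(25/3) / ln(23.05/0.04265) = ln(8.333) / ln(540.4) = 2.1203 / 6.2924 = 0.3370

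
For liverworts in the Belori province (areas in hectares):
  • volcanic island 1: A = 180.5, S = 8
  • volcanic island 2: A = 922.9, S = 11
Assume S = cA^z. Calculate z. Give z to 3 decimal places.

Taking logs: ln S = ln c + z ln A, so z = (ln S₂ − ln S₁)/(ln A₂ − ln A₁).
z = ln(11/8) / ln(922.9/180.5) = ln(1.375) / ln(5.113) = 0.3185 / 1.6318 = 0.1952

0.195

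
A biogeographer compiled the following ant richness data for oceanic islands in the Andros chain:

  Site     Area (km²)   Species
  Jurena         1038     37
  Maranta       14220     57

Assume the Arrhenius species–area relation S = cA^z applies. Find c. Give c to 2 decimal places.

11.75

z = ln(S₂/S₁) / ln(A₂/A₁) = ln(57/37) / ln(14220/1038) = 0.4321 / 2.6174 = 0.1651
c = S₁ / A₁^z = 37 / 1038^0.1651 = 37 / 3.148 = 11.75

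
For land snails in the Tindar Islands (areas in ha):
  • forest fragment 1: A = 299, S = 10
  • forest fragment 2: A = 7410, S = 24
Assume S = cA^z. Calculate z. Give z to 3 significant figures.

0.273

Taking logs: ln S = ln c + z ln A, so z = (ln S₂ − ln S₁)/(ln A₂ − ln A₁).
z = ln(24/10) / ln(7410/299) = ln(2.4) / ln(24.78) = 0.8755 / 3.2101 = 0.2727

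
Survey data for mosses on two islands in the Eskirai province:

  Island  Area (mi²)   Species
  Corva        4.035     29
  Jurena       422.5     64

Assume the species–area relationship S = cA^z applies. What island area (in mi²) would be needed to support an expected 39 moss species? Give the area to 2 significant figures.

z = ln(64/29) / ln(422.5/4.035) = 0.7916 / 4.6512 = 0.1702
c = 29 / 4.035^0.1702 = 29 / 1.268 = 22.87
A = (39/22.87)^(1/0.1702) ⇒ ln A = ln(1.705)/0.1702 = 3.1358
A = e^3.1358 ≈ 23.01 mi²

23 mi²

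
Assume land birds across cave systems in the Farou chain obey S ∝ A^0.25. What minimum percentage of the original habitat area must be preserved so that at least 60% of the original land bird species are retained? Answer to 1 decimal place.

Need (A_new/A_old)^0.25 = 0.6, so A_new/A_old = 0.6^(1/0.25) = 0.6^4
ln(A_new/A_old) = ln 0.6 / 0.25 = -0.5108 / 0.25 = -2.0433
A_new/A_old = e^-2.0433 ≈ 0.1296

13.0%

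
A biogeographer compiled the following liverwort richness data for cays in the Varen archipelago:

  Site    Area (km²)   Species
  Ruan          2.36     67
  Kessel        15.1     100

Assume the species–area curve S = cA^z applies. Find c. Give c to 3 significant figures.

z = ln(S₂/S₁) / ln(A₂/A₁) = ln(100/67) / ln(15.1/2.36) = 0.4005 / 1.8560 = 0.2158
c = S₁ / A₁^z = 67 / 2.36^0.2158 = 67 / 1.204 = 55.67

55.7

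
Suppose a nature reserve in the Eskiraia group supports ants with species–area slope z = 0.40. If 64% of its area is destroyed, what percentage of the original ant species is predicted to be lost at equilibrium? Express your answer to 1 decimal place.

S_new/S_old = (A_new/A_old)^z = 0.36^0.4
= exp(0.4 × ln 0.36) = exp(0.4 × -1.0217) = exp(-0.4087) ≈ 0.6645
Fraction lost = 1 − 0.6645 = 0.3355

33.5%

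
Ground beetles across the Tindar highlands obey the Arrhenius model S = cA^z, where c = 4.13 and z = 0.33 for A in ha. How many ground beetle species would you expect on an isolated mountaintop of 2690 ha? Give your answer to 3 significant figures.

55.9

S = 4.13 × 2690^0.33 = 4.13 × 13.55 ≈ 55.95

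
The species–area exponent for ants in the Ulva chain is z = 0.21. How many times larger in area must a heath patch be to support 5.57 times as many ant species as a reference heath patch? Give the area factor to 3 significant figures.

(A₂/A₁)^0.21 = 5.57, so A₂/A₁ = 5.57^(1/0.21) = 5.57^4.762
ln(A₂/A₁) = ln 5.57 / 0.21 = 1.7174 / 0.21 = 8.1781
A₂/A₁ = e^8.1781 ≈ 3562

3560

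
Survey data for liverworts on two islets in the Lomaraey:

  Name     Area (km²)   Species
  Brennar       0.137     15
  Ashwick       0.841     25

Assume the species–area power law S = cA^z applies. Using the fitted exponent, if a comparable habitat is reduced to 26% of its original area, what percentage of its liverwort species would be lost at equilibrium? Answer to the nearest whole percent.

z = ln(25/15) / ln(0.841/0.137) = 0.5108 / 1.8146 = 0.2815
S_new/S_old = (A_new/A_old)^z = 0.26^0.2815 = exp(0.2815 × -1.3471) = 0.6844
Fraction lost = 1 − 0.6844 = 0.3156

32%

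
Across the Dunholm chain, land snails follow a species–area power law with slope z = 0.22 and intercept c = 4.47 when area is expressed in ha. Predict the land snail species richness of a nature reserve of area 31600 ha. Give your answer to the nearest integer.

S = 4.47 × 31600^0.22
ln S = ln 4.47 + 0.22 × ln 31600 = 1.4974 + 0.22 × 10.3609 = 3.7768
S = e^3.7768 ≈ 43.68

44 species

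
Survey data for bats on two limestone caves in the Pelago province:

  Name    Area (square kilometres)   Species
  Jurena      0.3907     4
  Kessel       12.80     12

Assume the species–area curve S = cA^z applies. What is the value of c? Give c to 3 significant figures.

5.38

z = ln(S₂/S₁) / ln(A₂/A₁) = ln(12/4) / ln(12.8/0.3907) = 1.0986 / 3.4893 = 0.3149
c = S₁ / A₁^z = 4 / 0.3907^0.3149 = 4 / 0.7439 = 5.377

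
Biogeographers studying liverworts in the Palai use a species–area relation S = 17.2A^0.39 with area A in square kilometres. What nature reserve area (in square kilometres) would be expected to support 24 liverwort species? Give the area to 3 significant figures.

2.35 square kilometres

24 = 17.2 × A^0.39  ⇒  A^0.39 = 24/17.2 = 1.395
ln A = ln(1.395) / 0.39 = 0.3331 / 0.39 = 0.8542
A = e^0.8542 ≈ 2.35 square kilometres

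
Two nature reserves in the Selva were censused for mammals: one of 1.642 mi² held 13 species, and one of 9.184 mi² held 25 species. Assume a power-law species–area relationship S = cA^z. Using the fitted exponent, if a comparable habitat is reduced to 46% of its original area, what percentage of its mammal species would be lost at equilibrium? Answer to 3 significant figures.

z = ln(25/13) / ln(9.184/1.642) = 0.6539 / 1.7215 = 0.3798
S_new/S_old = (A_new/A_old)^z = 0.46^0.3798 = exp(0.3798 × -0.7765) = 0.7446
Fraction lost = 1 − 0.7446 = 0.2554

25.5%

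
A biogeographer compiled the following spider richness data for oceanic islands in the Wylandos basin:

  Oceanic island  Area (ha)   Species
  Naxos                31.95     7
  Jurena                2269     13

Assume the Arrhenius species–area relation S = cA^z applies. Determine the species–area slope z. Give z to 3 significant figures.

Taking logs: ln S = ln c + z ln A, so z = (ln S₂ − ln S₁)/(ln A₂ − ln A₁).
z = ln(13/7) / ln(2269/31.95) = ln(1.857) / ln(71.02) = 0.6190 / 4.2629 = 0.1452

0.145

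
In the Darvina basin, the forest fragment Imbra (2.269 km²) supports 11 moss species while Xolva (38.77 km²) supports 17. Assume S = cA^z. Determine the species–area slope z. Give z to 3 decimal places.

0.153

Taking logs: ln S = ln c + z ln A, so z = (ln S₂ − ln S₁)/(ln A₂ − ln A₁).
z = ln(17/11) / ln(38.77/2.269) = ln(1.545) / ln(17.09) = 0.4353 / 2.8383 = 0.1534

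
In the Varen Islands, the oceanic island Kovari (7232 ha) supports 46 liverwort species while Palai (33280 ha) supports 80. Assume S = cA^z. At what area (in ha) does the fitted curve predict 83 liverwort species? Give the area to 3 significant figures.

36800 ha

z = ln(80/46) / ln(33280/7232) = 0.5534 / 1.5264 = 0.3625
c = 46 / 7232^0.3625 = 46 / 25.07 = 1.835
A = (83/1.835)^(1/0.3625) ⇒ ln A = ln(45.23)/0.3625 = 10.5143
A = e^10.5143 ≈ 36837 ha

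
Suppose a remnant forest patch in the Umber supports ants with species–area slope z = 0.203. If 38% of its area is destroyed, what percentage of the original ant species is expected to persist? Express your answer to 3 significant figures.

90.8%

S_new/S_old = (A_new/A_old)^z = 0.62^0.203
= exp(0.203 × ln 0.62) = exp(0.203 × -0.4780) = exp(-0.0970) ≈ 0.9075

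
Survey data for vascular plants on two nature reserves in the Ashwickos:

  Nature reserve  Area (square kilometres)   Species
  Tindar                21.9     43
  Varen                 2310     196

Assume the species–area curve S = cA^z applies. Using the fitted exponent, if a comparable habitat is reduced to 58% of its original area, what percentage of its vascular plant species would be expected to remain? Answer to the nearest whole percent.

84%

z = ln(196/43) / ln(2310/21.9) = 1.5169 / 4.6585 = 0.3256
S_new/S_old = (A_new/A_old)^z = 0.58^0.3256 = exp(0.3256 × -0.5447) = 0.8375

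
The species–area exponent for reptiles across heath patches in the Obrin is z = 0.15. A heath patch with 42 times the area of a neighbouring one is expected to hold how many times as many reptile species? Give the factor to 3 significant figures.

1.75

S₂/S₁ = (A₂/A₁)^z = 42^0.15
ln(S₂/S₁) = 0.15 × ln 42 = 0.15 × 3.7377 = 0.5607
S₂/S₁ = e^0.5607 ≈ 1.752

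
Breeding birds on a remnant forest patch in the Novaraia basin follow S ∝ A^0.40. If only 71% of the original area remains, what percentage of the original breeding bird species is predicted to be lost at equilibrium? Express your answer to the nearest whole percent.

13%

S_new/S_old = (A_new/A_old)^z = 0.71^0.4
= exp(0.4 × ln 0.71) = exp(0.4 × -0.3425) = exp(-0.1370) ≈ 0.872
Fraction lost = 1 − 0.872 = 0.128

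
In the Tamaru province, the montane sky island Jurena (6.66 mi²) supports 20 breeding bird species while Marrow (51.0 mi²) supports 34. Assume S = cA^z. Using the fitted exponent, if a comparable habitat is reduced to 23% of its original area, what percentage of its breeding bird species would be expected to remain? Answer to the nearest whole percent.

68%

z = ln(34/20) / ln(51/6.66) = 0.5306 / 2.0357 = 0.2607
S_new/S_old = (A_new/A_old)^z = 0.23^0.2607 = exp(0.2607 × -1.4697) = 0.6818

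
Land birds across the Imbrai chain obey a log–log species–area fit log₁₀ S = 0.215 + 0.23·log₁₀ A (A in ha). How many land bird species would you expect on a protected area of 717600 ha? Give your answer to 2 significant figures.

36

S = 1.641 × 717600^0.23 = 1.641 × 22.23 ≈ 36.46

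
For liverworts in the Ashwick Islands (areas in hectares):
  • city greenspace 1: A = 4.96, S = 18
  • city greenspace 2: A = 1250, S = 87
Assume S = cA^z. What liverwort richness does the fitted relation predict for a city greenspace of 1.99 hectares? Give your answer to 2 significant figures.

14

z = ln(87/18) / ln(1250/4.96) = 1.5755 / 5.5295 = 0.2849
c = 18 / 4.96^0.2849 = 18 / 1.578 = 11.41
S₃ = 11.41 × 1.99^0.2849 = 11.41 × 1.217 ≈ 13.88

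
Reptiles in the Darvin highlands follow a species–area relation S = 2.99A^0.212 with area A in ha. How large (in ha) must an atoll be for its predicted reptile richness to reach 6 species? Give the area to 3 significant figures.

6 = 2.99 × A^0.212  ⇒  A^0.212 = 6/2.99 = 2.007
ln A = ln(2.007) / 0.212 = 0.6965 / 0.212 = 3.2853
A = e^3.2853 ≈ 26.72 ha

26.7 ha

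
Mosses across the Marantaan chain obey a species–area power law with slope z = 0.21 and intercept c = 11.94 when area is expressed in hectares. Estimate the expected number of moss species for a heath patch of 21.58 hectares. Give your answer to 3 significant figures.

S = 11.94 × 21.58^0.21
ln S = ln 11.94 + 0.21 × ln 21.58 = 2.4799 + 0.21 × 3.0718 = 3.1250
S = e^3.1250 ≈ 22.76

22.8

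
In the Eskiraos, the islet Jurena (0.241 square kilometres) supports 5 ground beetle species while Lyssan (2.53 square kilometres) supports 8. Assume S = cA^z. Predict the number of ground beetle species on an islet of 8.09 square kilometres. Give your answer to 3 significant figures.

z = ln(8/5) / ln(2.53/0.241) = 0.4700 / 2.3512 = 0.1999
c = 5 / 0.241^0.1999 = 5 / 0.7524 = 6.645
S₃ = 6.645 × 8.09^0.1999 = 6.645 × 1.519 ≈ 10.09

10.1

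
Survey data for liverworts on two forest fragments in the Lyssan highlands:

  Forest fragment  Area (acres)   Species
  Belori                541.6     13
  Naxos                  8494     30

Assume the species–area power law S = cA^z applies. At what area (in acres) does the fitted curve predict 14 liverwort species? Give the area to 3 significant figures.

z = ln(30/13) / ln(8494/541.6) = 0.8362 / 2.7526 = 0.3038
c = 13 / 541.6^0.3038 = 13 / 6.769 = 1.921
A = (14/1.921)^(1/0.3038) ⇒ ln A = ln(7.289)/0.3038 = 6.5385
A = e^6.5385 ≈ 691.2 acres

691 acres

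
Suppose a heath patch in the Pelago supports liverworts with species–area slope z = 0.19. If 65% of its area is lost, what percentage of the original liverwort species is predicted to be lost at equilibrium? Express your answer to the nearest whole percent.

18%

S_new/S_old = (A_new/A_old)^z = 0.35^0.19
= exp(0.19 × ln 0.35) = exp(0.19 × -1.0498) = exp(-0.1995) ≈ 0.8192
Fraction lost = 1 − 0.8192 = 0.1808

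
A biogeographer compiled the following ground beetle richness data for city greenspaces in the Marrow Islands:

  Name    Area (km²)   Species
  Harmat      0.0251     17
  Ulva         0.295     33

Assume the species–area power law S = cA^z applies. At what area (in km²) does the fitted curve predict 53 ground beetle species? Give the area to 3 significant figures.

1.71 km²

z = ln(33/17) / ln(0.295/0.0251) = 0.6633 / 2.4641 = 0.2692
c = 17 / 0.0251^0.2692 = 17 / 0.3709 = 45.84
A = (53/45.84)^(1/0.2692) ⇒ ln A = ln(1.156)/0.2692 = 0.5393
A = e^0.5393 ≈ 1.715 km²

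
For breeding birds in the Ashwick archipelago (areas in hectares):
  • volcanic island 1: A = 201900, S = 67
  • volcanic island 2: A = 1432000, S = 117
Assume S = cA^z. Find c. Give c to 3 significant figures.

2.07

z = ln(S₂/S₁) / ln(A₂/A₁) = ln(117/67) / ln(1432000/201900) = 0.5575 / 1.9591 = 0.2846
c = S₁ / A₁^z = 67 / 201900^0.2846 = 67 / 32.33 = 2.072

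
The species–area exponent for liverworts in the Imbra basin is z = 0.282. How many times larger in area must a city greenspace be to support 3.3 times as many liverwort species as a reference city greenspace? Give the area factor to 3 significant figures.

69.0

(A₂/A₁)^0.282 = 3.3, so A₂/A₁ = 3.3^(1/0.282) = 3.3^3.546
ln(A₂/A₁) = ln 3.3 / 0.282 = 1.1939 / 0.282 = 4.2338
A₂/A₁ = e^4.2338 ≈ 68.98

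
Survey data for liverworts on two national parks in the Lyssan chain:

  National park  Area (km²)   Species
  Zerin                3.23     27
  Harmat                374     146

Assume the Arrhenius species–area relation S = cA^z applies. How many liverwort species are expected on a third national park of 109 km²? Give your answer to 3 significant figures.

94.2

z = ln(146/27) / ln(374/3.23) = 1.6878 / 4.7518 = 0.3552
c = 27 / 3.23^0.3552 = 27 / 1.517 = 17.8
S₃ = 17.8 × 109^0.3552 = 17.8 × 5.293 ≈ 94.23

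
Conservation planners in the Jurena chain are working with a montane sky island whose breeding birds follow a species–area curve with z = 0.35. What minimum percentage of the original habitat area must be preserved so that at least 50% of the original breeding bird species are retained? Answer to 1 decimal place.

13.8%

Need (A_new/A_old)^0.35 = 0.5, so A_new/A_old = 0.5^(1/0.35) = 0.5^2.857
ln(A_new/A_old) = ln 0.5 / 0.35 = -0.6931 / 0.35 = -1.9804
A_new/A_old = e^-1.9804 ≈ 0.138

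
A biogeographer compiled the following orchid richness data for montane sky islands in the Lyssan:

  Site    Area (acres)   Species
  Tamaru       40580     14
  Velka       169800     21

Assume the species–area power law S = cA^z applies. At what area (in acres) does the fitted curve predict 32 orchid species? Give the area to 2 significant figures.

750000 acres

z = ln(21/14) / ln(169800/40580) = 0.4055 / 1.4313 = 0.2833
c = 14 / 40580^0.2833 = 14 / 20.2 = 0.693
A = (32/0.693)^(1/0.2833) ⇒ ln A = ln(46.18)/0.2833 = 13.5293
A = e^13.5293 ≈ 751117 acres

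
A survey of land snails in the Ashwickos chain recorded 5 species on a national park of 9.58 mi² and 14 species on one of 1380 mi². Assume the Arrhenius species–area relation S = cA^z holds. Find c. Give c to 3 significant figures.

z = ln(S₂/S₁) / ln(A₂/A₁) = ln(14/5) / ln(1380/9.58) = 1.0296 / 4.9702 = 0.2072
c = S₁ / A₁^z = 5 / 9.58^0.2072 = 5 / 1.597 = 3.131

3.13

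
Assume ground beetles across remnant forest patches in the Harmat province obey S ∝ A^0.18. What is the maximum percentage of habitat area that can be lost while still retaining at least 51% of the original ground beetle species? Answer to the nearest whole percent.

98%

Need (A_new/A_old)^0.18 = 0.51, so A_new/A_old = 0.51^(1/0.18) = 0.51^5.556
ln(A_new/A_old) = ln 0.51 / 0.18 = -0.6733 / 0.18 = -3.7408
A_new/A_old = e^-3.7408 ≈ 0.02374
Fraction that can be lost = 1 − 0.02374 = 0.9763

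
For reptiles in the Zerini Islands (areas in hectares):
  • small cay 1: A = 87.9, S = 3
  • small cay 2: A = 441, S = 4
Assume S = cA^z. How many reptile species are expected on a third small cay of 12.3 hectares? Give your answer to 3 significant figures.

z = ln(4/3) / ln(441/87.9) = 0.2877 / 1.6128 = 0.1784
c = 3 / 87.9^0.1784 = 3 / 2.222 = 1.35
S₃ = 1.35 × 12.3^0.1784 = 1.35 × 1.565 ≈ 2.112

2.11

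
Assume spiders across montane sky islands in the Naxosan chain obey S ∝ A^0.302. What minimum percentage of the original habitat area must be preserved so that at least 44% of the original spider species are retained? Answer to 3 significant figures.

Need (A_new/A_old)^0.302 = 0.44, so A_new/A_old = 0.44^(1/0.302) = 0.44^3.311
ln(A_new/A_old) = ln 0.44 / 0.302 = -0.8210 / 0.302 = -2.7185
A_new/A_old = e^-2.7185 ≈ 0.06598

6.60%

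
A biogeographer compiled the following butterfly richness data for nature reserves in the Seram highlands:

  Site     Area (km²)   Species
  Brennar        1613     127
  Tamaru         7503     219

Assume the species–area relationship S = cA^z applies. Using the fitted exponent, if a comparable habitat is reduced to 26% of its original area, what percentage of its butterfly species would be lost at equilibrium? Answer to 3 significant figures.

38.0%

z = ln(219/127) / ln(7503/1613) = 0.5449 / 1.5372 = 0.3545
S_new/S_old = (A_new/A_old)^z = 0.26^0.3545 = exp(0.3545 × -1.3471) = 0.6203
Fraction lost = 1 − 0.6203 = 0.3797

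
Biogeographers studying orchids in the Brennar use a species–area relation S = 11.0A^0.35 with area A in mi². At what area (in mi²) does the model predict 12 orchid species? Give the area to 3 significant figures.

12 = 11 × A^0.35  ⇒  A^0.35 = 12/11 = 1.091
ln A = ln(1.091) / 0.35 = 0.0870 / 0.35 = 0.2486
A = e^0.2486 ≈ 1.282 mi²

1.28 mi²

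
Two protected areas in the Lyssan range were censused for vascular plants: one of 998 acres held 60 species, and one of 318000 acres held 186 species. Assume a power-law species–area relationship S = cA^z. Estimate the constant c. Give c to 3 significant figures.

z = ln(S₂/S₁) / ln(A₂/A₁) = ln(186/60) / ln(318000/998) = 1.1314 / 5.7641 = 0.1963
c = S₁ / A₁^z = 60 / 998^0.1963 = 60 / 3.879 = 15.47

15.5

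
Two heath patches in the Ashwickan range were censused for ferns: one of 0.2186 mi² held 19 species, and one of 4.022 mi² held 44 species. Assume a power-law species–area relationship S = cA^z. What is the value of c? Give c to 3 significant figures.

z = ln(S₂/S₁) / ln(A₂/A₁) = ln(44/19) / ln(4.022/0.2186) = 0.8398 / 2.9123 = 0.2883
c = S₁ / A₁^z = 19 / 0.2186^0.2883 = 19 / 0.645 = 29.46

29.5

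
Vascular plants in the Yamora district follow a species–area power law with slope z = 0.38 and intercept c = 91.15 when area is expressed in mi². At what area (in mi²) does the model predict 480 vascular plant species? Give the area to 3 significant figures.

79.2 mi²

480 = 91.15 × A^0.38  ⇒  A^0.38 = 480/91.15 = 5.266
ln A = ln(5.266) / 0.38 = 1.6613 / 0.38 = 4.3718
A = e^4.3718 ≈ 79.19 mi²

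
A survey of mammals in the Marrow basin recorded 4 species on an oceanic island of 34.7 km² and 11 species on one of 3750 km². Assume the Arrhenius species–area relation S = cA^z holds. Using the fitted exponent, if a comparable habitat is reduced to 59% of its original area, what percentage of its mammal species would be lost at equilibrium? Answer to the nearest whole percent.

11%

z = ln(11/4) / ln(3750/34.7) = 1.0116 / 4.6828 = 0.2160
S_new/S_old = (A_new/A_old)^z = 0.59^0.2160 = exp(0.2160 × -0.5276) = 0.8923
Fraction lost = 1 − 0.8923 = 0.1077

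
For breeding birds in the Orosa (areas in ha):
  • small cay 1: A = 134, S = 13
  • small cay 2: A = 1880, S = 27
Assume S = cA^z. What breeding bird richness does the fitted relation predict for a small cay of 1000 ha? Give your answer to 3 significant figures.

z = ln(27/13) / ln(1880/134) = 0.7309 / 2.6412 = 0.2767
c = 13 / 134^0.2767 = 13 / 3.878 = 3.352
S₃ = 3.352 × 1000^0.2767 = 3.352 × 6.764 ≈ 22.67

22.7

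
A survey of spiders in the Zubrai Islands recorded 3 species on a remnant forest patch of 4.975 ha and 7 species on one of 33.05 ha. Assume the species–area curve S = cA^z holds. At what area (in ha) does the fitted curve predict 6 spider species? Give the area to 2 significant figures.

z = ln(7/3) / ln(33.05/4.975) = 0.8473 / 1.8936 = 0.4475
c = 3 / 4.975^0.4475 = 3 / 2.05 = 1.463
A = (6/1.463)^(1/0.4475) ⇒ ln A = ln(4.1)/0.4475 = 3.1535
A = e^3.1535 ≈ 23.42 ha

23 ha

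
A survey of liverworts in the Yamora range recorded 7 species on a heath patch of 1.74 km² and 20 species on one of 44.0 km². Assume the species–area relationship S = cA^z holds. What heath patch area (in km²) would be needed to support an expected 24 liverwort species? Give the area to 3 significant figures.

77.1 km²

z = ln(20/7) / ln(44/1.74) = 1.0498 / 3.2303 = 0.3250
c = 7 / 1.74^0.3250 = 7 / 1.197 = 5.847
A = (24/5.847)^(1/0.3250) ⇒ ln A = ln(4.105)/0.3250 = 4.3452
A = e^4.3452 ≈ 77.11 km²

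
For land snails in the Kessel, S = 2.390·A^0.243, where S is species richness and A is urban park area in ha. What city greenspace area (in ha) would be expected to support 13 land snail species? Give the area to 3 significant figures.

1060 ha

13 = 2.39 × A^0.243  ⇒  A^0.243 = 13/2.39 = 5.439
ln A = ln(5.439) / 0.243 = 1.6937 / 0.243 = 6.9698
A = e^6.9698 ≈ 1064 ha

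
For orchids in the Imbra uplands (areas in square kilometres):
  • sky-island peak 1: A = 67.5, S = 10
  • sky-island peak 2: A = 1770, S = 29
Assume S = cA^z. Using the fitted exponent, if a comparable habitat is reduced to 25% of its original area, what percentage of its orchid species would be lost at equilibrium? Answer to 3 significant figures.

36.4%

z = ln(29/10) / ln(1770/67.5) = 1.0647 / 3.2666 = 0.3259
S_new/S_old = (A_new/A_old)^z = 0.25^0.3259 = exp(0.3259 × -1.3863) = 0.6365
Fraction lost = 1 − 0.6365 = 0.3635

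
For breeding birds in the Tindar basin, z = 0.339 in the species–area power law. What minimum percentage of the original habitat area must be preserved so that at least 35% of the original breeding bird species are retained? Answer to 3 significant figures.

4.52%

Need (A_new/A_old)^0.339 = 0.35, so A_new/A_old = 0.35^(1/0.339) = 0.35^2.95
ln(A_new/A_old) = ln 0.35 / 0.339 = -1.0498 / 0.339 = -3.0968
A_new/A_old = e^-3.0968 ≈ 0.04519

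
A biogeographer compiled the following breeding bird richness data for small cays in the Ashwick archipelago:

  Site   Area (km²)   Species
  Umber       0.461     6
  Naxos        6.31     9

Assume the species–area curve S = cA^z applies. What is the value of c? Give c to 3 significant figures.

6.76

z = ln(S₂/S₁) / ln(A₂/A₁) = ln(9/6) / ln(6.31/0.461) = 0.4055 / 2.6165 = 0.1550
c = S₁ / A₁^z = 6 / 0.461^0.1550 = 6 / 0.8869 = 6.765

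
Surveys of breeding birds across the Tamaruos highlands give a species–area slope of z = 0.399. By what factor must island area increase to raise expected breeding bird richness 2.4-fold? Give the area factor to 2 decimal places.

8.97

(A₂/A₁)^0.399 = 2.4, so A₂/A₁ = 2.4^(1/0.399) = 2.4^2.506
ln(A₂/A₁) = ln 2.4 / 0.399 = 0.8755 / 0.399 = 2.1942
A₂/A₁ = e^2.1942 ≈ 8.972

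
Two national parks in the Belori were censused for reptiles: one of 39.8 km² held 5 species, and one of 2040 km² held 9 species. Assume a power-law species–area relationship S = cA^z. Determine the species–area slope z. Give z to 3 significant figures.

0.149

Taking logs: ln S = ln c + z ln A, so z = (ln S₂ − ln S₁)/(ln A₂ − ln A₁).
z = ln(9/5) / ln(2040/39.8) = ln(1.8) / ln(51.26) = 0.5878 / 3.9368 = 0.1493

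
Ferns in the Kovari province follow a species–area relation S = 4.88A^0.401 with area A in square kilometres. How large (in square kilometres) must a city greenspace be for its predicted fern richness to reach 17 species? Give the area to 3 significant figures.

17 = 4.88 × A^0.401  ⇒  A^0.401 = 17/4.88 = 3.484
ln A = ln(3.484) / 0.401 = 1.2481 / 0.401 = 3.1124
A = e^3.1124 ≈ 22.47 square kilometres

22.5 square kilometres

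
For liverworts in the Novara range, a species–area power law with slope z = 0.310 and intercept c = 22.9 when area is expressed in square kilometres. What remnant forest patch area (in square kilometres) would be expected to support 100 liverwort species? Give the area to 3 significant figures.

116 square kilometres

100 = 22.9 × A^0.31  ⇒  A^0.31 = 100/22.9 = 4.367
ln A = ln(4.367) / 0.31 = 1.4740 / 0.31 = 4.7549
A = e^4.7549 ≈ 116.2 square kilometres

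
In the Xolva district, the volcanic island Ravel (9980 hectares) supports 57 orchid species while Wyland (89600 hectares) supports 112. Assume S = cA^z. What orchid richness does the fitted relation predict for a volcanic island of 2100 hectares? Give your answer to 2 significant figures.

35

z = ln(112/57) / ln(89600/9980) = 0.6754 / 2.1948 = 0.3078
c = 57 / 9980^0.3078 = 57 / 17.01 = 3.351
S₃ = 3.351 × 2100^0.3078 = 3.351 × 10.53 ≈ 35.28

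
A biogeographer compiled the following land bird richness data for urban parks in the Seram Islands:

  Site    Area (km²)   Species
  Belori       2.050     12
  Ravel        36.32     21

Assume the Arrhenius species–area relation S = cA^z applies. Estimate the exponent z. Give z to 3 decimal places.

Taking logs: ln S = ln c + z ln A, so z = (ln S₂ − ln S₁)/(ln A₂ − ln A₁).
z = ln(21/12) / ln(36.32/2.05) = ln(1.75) / ln(17.72) = 0.5596 / 2.8745 = 0.1947

0.195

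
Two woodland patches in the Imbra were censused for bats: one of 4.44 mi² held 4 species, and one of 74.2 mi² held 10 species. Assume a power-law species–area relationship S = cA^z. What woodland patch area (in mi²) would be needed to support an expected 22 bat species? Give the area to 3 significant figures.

837 mi²

z = ln(10/4) / ln(74.2/4.44) = 0.9163 / 2.8161 = 0.3254
c = 4 / 4.44^0.3254 = 4 / 1.624 = 2.463
A = (22/2.463)^(1/0.3254) ⇒ ln A = ln(8.933)/0.3254 = 6.7300
A = e^6.7300 ≈ 837.1 mi²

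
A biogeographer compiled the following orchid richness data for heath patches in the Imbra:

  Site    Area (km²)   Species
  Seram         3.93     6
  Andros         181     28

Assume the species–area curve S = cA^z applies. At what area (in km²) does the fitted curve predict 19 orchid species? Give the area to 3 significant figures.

z = ln(28/6) / ln(181/3.93) = 1.5404 / 3.8299 = 0.4022
c = 6 / 3.93^0.4022 = 6 / 1.734 = 3.46
A = (19/3.46)^(1/0.4022) ⇒ ln A = ln(5.491)/0.4022 = 4.2344
A = e^4.2344 ≈ 69.02 km²

69.0 km²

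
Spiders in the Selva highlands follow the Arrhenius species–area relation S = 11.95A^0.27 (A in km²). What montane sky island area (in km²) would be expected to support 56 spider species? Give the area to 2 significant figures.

56 = 11.95 × A^0.27  ⇒  A^0.27 = 56/11.95 = 4.686
ln A = ln(4.686) / 0.27 = 1.5446 / 0.27 = 5.7208
A = e^5.7208 ≈ 305.2 km²

310 km²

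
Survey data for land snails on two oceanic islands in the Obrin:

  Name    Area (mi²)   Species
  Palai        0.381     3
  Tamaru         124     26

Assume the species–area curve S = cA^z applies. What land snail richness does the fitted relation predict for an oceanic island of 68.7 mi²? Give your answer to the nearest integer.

21

z = ln(26/3) / ln(124/0.381) = 2.1595 / 5.7852 = 0.3733
c = 3 / 0.381^0.3733 = 3 / 0.6975 = 4.301
S₃ = 4.301 × 68.7^0.3733 = 4.301 × 4.849 ≈ 20.86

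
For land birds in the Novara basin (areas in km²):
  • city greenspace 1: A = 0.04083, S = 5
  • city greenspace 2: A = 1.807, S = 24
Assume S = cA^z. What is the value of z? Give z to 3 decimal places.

0.414

Taking logs: ln S = ln c + z ln A, so z = (ln S₂ − ln S₁)/(ln A₂ − ln A₁).
z = ln(24/5) / ln(1.807/0.04083) = ln(4.8) / ln(44.26) = 1.5686 / 3.7900 = 0.4139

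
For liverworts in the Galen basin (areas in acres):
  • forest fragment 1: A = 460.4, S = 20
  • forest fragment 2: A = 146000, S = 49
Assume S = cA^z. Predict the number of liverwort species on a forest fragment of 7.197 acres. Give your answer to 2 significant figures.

10

z = ln(49/20) / ln(146000/460.4) = 0.8961 / 5.7593 = 0.1556
c = 20 / 460.4^0.1556 = 20 / 2.596 = 7.703
S₃ = 7.703 × 7.197^0.1556 = 7.703 × 1.359 ≈ 10.47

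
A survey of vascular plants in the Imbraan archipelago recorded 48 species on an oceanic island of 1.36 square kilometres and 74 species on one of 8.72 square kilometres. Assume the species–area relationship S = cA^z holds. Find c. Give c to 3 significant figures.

44.7

z = ln(S₂/S₁) / ln(A₂/A₁) = ln(74/48) / ln(8.72/1.36) = 0.4329 / 1.8581 = 0.2330
c = S₁ / A₁^z = 48 / 1.36^0.2330 = 48 / 1.074 = 44.68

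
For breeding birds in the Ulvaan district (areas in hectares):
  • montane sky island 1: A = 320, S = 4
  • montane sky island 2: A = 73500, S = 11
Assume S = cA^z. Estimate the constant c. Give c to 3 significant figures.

1.37

z = ln(S₂/S₁) / ln(A₂/A₁) = ln(11/4) / ln(73500/320) = 1.0116 / 5.4367 = 0.1861
c = S₁ / A₁^z = 4 / 320^0.1861 = 4 / 2.925 = 1.368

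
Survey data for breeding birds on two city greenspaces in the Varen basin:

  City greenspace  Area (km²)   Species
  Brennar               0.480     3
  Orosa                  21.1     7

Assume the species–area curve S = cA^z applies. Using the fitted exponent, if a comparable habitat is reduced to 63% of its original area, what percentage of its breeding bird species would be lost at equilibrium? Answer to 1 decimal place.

z = ln(7/3) / ln(21.1/0.48) = 0.8473 / 3.7832 = 0.2240
S_new/S_old = (A_new/A_old)^z = 0.63^0.2240 = exp(0.2240 × -0.4620) = 0.9017
Fraction lost = 1 − 0.9017 = 0.0983

9.8%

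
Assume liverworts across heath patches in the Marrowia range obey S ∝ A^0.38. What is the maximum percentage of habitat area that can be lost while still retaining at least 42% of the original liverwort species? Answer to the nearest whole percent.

90%

Need (A_new/A_old)^0.38 = 0.42, so A_new/A_old = 0.42^(1/0.38) = 0.42^2.632
ln(A_new/A_old) = ln 0.42 / 0.38 = -0.8675 / 0.38 = -2.2829
A_new/A_old = e^-2.2829 ≈ 0.102
Fraction that can be lost = 1 − 0.102 = 0.898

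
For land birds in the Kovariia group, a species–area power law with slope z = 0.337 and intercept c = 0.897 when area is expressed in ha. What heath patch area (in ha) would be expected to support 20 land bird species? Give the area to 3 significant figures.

10000 ha

20 = 0.897 × A^0.337  ⇒  A^0.337 = 20/0.897 = 22.3
ln A = ln(22.3) / 0.337 = 3.1044 / 0.337 = 9.2120
A = e^9.2120 ≈ 10016 ha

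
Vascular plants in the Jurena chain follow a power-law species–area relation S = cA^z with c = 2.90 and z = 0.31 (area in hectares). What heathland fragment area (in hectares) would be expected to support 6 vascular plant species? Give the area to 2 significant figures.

6 = 2.9 × A^0.31  ⇒  A^0.31 = 6/2.9 = 2.069
ln A = ln(2.069) / 0.31 = 0.7270 / 0.31 = 2.3453
A = e^2.3453 ≈ 10.44 hectares

10 hectares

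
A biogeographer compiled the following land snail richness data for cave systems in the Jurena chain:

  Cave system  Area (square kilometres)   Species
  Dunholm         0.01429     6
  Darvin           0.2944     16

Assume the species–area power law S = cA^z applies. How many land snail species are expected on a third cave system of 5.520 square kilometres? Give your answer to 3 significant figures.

z = ln(16/6) / ln(0.2944/0.01429) = 0.9808 / 3.0254 = 0.3242
c = 6 / 0.01429^0.3242 = 6 / 0.2523 = 23.78
S₃ = 23.78 × 5.52^0.3242 = 23.78 × 1.74 ≈ 41.38

41.4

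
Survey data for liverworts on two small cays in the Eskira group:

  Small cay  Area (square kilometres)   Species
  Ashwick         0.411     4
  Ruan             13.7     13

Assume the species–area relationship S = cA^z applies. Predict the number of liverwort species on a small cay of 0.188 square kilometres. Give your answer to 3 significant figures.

3.08

z = ln(13/4) / ln(13.7/0.411) = 1.1787 / 3.5066 = 0.3361
c = 4 / 0.411^0.3361 = 4 / 0.7417 = 5.393
S₃ = 5.393 × 0.188^0.3361 = 5.393 × 0.5702 ≈ 3.075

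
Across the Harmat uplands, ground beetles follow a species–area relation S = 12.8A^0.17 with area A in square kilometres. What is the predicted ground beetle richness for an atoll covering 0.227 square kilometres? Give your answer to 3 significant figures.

S = 12.8 × 0.227^0.17 = 12.8 × 0.7772 ≈ 9.948

9.95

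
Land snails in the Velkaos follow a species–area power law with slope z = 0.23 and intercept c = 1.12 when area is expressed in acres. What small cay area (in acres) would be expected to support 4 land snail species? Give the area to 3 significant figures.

4 = 1.12 × A^0.23  ⇒  A^0.23 = 4/1.12 = 3.571
ln A = ln(3.571) / 0.23 = 1.2730 / 0.23 = 5.5346
A = e^5.5346 ≈ 253.3 acres

253 acres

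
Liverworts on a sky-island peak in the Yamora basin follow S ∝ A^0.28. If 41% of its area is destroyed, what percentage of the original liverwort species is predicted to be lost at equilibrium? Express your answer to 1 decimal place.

S_new/S_old = (A_new/A_old)^z = 0.59^0.28
= exp(0.28 × ln 0.59) = exp(0.28 × -0.5276) = exp(-0.1477) ≈ 0.8627
Fraction lost = 1 − 0.8627 = 0.1373

13.7%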